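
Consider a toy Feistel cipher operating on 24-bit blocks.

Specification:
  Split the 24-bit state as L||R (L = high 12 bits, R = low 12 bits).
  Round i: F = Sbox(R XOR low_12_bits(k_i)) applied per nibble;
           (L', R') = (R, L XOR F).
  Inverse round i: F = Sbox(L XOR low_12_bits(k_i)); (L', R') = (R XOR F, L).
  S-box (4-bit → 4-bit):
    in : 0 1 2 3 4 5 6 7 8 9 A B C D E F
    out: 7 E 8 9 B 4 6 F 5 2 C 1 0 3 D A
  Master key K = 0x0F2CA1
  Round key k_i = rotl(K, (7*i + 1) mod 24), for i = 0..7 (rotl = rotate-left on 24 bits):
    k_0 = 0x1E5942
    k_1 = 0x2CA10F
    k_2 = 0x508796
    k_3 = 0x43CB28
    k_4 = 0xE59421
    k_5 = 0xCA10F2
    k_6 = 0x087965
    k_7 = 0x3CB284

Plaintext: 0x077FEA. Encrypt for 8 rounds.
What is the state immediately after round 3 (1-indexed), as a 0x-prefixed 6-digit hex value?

0x0F99D8

s_0 = plaintext = 0x077FEA
s_1 = Round(s_0, k_0) = 0xFEA6B2
s_2 = Round(s_1, k_1) = 0x6B20F9
s_3 = Round(s_2, k_2) = 0x0F99D8
s_4 = Round(s_3, k_3) = 0x9D885E
s_5 = Round(s_4, k_4) = 0x85E922
s_6 = Round(s_5, k_5) = 0x922A69
s_7 = Round(s_6, k_6) = 0xA69052
s_8 = Round(s_7, k_7) = 0x05225F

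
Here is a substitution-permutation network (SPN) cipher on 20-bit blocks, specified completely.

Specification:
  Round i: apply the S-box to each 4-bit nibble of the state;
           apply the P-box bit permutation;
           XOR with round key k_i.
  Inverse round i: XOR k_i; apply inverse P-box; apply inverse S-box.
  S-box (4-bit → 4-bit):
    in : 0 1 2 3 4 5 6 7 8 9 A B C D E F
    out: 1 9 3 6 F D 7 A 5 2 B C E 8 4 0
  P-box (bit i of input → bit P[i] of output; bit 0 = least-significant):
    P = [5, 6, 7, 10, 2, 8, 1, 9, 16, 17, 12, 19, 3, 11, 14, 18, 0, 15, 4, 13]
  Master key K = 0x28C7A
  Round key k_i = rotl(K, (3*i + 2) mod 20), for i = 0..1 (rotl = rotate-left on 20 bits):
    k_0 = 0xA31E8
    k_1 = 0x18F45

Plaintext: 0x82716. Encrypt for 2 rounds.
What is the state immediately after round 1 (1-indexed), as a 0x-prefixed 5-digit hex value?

0x03B15

s_0 = plaintext = 0x82716
s_1 = Round(s_0, k_0) = 0x03B15
s_2 = Round(s_1, k_1) = 0x9D1E0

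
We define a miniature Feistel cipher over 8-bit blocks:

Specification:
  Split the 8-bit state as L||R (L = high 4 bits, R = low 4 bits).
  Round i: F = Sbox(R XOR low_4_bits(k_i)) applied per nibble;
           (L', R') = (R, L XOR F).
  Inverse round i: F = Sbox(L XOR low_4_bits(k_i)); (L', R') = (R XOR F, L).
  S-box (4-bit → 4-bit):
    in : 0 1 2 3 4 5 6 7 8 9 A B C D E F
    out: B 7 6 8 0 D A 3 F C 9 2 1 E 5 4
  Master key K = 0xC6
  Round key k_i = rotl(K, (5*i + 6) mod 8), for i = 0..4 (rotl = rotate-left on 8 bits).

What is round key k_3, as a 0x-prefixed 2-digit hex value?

K = 0xC6
k_0 = rotl(K, (5*0+6) mod 8) = rotl(K, 6) = 0xB1
k_1 = rotl(K, (5*1+6) mod 8) = rotl(K, 3) = 0x36
k_2 = rotl(K, (5*2+6) mod 8) = rotl(K, 0) = 0xC6
k_3 = rotl(K, (5*3+6) mod 8) = rotl(K, 5) = 0xD8

0xD8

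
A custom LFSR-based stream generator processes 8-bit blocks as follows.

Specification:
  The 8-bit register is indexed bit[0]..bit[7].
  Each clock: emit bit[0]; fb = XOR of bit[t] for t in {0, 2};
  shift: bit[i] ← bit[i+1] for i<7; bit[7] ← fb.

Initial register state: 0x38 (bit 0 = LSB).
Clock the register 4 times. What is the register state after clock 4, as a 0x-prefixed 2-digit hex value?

reg_0 = 0x38
clock 1: out=0, reg = 0x1C
clock 2: out=0, reg = 0x8E
clock 3: out=0, reg = 0xC7
clock 4: out=1, reg = 0x63

0x63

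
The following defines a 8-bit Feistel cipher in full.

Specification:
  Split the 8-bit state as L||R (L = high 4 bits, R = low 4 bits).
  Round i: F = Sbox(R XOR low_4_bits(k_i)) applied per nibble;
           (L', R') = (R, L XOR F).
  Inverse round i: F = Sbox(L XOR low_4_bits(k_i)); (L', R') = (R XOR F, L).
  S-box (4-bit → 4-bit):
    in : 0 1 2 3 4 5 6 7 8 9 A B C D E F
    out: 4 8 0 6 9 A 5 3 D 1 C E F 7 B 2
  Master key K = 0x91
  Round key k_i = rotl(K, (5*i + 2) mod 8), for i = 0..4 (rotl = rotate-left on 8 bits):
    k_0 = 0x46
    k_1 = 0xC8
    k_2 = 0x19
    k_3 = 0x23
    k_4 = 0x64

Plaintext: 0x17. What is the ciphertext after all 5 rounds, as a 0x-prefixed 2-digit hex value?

0xDD

s_0 = plaintext = 0x17
s_1 = Round(s_0, k_0) = 0x79
s_2 = Round(s_1, k_1) = 0x9F
s_3 = Round(s_2, k_2) = 0xFC
s_4 = Round(s_3, k_3) = 0xCD
s_5 = Round(s_4, k_4) = 0xDD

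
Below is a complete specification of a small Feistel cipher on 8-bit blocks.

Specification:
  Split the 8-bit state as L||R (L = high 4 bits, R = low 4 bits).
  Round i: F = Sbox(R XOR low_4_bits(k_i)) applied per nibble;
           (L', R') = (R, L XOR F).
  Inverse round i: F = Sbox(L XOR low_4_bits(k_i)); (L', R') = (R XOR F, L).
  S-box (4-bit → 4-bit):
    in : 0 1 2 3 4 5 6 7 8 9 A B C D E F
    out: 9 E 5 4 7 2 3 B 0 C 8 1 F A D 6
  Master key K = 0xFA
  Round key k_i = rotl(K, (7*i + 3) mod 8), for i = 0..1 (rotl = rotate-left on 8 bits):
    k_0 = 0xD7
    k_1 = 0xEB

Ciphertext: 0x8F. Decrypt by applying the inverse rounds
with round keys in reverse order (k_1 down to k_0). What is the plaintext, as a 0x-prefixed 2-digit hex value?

0x7B

s_0 = ciphertext = 0x8F
s_1 = InvRound(s_0, k_1) = 0xB8
s_2 = InvRound(s_1, k_0) = 0x7B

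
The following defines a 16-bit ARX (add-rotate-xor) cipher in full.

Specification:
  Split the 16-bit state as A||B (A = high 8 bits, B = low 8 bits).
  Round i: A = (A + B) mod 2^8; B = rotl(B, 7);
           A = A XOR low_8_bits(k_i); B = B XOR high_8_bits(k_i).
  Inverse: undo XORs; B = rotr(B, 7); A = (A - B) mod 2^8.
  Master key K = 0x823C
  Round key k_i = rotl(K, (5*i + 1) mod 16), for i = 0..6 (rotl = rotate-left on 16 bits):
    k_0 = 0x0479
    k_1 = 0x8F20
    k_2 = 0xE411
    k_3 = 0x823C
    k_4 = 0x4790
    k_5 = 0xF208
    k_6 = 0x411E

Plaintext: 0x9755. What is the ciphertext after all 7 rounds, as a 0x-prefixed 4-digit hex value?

s_0 = plaintext = 0x9755
s_1 = Round(s_0, k_0) = 0x95AE
s_2 = Round(s_1, k_1) = 0x63D8
s_3 = Round(s_2, k_2) = 0x2A88
s_4 = Round(s_3, k_3) = 0x8EC6
s_5 = Round(s_4, k_4) = 0xC424
s_6 = Round(s_5, k_5) = 0xE0E0
s_7 = Round(s_6, k_6) = 0xDE31

0xDE31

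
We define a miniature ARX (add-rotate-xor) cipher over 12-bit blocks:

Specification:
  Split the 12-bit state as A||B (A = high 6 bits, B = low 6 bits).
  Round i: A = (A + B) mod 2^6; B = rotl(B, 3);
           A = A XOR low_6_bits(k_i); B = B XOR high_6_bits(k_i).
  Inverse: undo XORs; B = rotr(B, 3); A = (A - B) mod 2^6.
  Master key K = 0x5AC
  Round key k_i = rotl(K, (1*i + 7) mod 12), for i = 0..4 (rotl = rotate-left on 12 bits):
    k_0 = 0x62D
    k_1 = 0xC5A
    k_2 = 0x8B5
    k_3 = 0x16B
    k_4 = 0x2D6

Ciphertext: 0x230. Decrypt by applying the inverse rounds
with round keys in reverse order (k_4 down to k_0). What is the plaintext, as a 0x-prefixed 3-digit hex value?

s_0 = ciphertext = 0x230
s_1 = InvRound(s_0, k_4) = 0xFDF
s_2 = InvRound(s_1, k_3) = 0x053
s_3 = InvRound(s_2, k_2) = 0x98E
s_4 = InvRound(s_3, k_1) = 0xF7F
s_5 = InvRound(s_4, k_0) = 0x53C

0x53C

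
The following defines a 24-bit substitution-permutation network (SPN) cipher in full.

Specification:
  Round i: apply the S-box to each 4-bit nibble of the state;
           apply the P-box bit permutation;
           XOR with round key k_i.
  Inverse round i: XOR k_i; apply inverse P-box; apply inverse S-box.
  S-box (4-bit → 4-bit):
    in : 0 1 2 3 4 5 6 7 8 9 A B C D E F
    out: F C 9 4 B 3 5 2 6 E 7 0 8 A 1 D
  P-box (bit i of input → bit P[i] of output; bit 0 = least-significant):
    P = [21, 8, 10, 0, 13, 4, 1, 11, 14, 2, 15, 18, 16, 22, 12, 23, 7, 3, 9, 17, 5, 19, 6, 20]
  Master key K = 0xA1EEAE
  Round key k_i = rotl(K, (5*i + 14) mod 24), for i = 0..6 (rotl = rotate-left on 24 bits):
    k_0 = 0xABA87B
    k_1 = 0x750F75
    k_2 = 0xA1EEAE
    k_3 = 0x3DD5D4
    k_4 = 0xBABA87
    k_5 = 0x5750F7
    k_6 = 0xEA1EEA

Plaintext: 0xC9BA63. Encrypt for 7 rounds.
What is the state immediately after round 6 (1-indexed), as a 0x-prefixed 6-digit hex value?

s_0 = plaintext = 0xC9BA63
s_1 = Round(s_0, k_0) = 0xB94E75
s_2 = Round(s_1, k_1) = 0x964C6D
s_3 = Round(s_2, k_2) = 0x7CCD6D
s_4 = Round(s_3, k_3) = 0xB3F4D3
s_5 = Round(s_4, k_4) = 0x3FE493
s_6 = Round(s_5, k_5) = 0x501E21
s_7 = Round(s_6, k_6) = 0x606043

0x501E21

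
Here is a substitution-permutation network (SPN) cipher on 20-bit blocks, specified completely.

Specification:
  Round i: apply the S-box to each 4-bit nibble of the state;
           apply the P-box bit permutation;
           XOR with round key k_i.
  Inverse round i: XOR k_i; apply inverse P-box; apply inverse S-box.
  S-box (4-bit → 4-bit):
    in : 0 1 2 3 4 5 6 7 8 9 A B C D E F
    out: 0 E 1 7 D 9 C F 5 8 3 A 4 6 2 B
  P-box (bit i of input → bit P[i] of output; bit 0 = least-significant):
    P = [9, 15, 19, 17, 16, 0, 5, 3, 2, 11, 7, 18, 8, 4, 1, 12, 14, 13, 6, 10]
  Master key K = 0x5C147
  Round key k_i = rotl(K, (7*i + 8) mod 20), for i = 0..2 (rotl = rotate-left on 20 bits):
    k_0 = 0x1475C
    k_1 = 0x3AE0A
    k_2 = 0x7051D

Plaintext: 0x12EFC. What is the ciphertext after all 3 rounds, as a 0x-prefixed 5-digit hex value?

0x132E1

s_0 = plaintext = 0x12EFC
s_1 = Round(s_0, k_0) = 0x86A15
s_2 = Round(s_1, k_1) = 0x1F465
s_3 = Round(s_2, k_2) = 0x132E1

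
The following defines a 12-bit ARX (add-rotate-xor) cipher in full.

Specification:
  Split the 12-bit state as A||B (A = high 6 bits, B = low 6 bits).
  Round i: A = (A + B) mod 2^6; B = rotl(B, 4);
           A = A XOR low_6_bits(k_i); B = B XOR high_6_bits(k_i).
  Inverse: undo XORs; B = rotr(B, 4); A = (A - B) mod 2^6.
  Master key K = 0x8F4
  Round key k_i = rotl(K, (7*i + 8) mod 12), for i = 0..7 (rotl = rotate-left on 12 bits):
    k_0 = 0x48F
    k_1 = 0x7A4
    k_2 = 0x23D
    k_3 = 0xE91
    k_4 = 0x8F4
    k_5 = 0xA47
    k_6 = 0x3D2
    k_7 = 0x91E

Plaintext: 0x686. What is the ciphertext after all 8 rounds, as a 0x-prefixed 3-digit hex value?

s_0 = plaintext = 0x686
s_1 = Round(s_0, k_0) = 0xBF3
s_2 = Round(s_1, k_1) = 0x1A2
s_3 = Round(s_2, k_2) = 0x560
s_4 = Round(s_3, k_3) = 0x932
s_5 = Round(s_4, k_4) = 0x88F
s_6 = Round(s_5, k_5) = 0xD9A
s_7 = Round(s_6, k_6) = 0x0A9
s_8 = Round(s_7, k_7) = 0xD7E

0xD7E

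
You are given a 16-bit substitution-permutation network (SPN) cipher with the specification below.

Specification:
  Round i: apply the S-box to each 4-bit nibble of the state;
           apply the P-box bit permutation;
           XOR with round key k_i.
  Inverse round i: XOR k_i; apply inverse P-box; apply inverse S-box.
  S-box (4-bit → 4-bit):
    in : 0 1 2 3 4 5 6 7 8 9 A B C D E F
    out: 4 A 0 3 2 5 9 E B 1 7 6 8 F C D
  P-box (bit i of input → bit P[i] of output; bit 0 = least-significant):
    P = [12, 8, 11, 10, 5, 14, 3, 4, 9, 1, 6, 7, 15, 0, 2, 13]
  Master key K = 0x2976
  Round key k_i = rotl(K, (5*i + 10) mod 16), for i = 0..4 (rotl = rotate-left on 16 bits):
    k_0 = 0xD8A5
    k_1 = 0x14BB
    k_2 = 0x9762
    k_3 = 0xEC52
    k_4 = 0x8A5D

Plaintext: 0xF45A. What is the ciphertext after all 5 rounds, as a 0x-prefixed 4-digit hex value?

0x513A

s_0 = plaintext = 0xF45A
s_1 = Round(s_0, k_0) = 0x618B
s_2 = Round(s_1, k_1) = 0xFD09
s_3 = Round(s_2, k_2) = 0x25AC
s_4 = Round(s_3, k_3) = 0xAA3A
s_5 = Round(s_4, k_4) = 0x513A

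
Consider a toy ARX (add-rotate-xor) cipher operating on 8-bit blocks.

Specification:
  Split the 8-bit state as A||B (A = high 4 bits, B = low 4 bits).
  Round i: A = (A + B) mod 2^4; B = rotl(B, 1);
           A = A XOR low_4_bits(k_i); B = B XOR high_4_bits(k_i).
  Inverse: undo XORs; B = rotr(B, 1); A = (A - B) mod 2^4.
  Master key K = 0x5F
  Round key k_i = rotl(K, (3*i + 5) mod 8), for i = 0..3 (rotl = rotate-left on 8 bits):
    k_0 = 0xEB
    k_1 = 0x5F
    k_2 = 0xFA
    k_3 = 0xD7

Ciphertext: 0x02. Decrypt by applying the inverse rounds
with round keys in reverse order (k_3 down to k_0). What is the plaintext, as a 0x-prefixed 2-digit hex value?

s_0 = ciphertext = 0x02
s_1 = InvRound(s_0, k_3) = 0x8F
s_2 = InvRound(s_1, k_2) = 0x20
s_3 = InvRound(s_2, k_1) = 0x3A
s_4 = InvRound(s_3, k_0) = 0x62

0x62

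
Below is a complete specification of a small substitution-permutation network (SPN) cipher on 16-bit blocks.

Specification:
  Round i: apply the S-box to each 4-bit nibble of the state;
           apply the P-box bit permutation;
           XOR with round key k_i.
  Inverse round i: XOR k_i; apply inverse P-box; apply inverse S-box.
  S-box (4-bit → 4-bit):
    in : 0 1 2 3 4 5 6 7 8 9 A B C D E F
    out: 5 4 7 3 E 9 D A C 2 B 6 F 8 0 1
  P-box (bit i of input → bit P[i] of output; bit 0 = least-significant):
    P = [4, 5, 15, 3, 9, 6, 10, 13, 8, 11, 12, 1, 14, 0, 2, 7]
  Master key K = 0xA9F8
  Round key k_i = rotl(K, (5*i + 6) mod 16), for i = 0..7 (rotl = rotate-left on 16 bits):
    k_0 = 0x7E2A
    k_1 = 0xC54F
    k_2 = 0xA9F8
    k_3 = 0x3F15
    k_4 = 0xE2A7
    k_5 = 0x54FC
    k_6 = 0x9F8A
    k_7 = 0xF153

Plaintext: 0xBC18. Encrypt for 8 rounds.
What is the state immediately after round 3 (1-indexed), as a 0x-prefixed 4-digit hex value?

s_0 = plaintext = 0xBC18
s_1 = Round(s_0, k_0) = 0xE325
s_2 = Round(s_1, k_1) = 0xCA17
s_3 = Round(s_2, k_2) = 0xE457
s_4 = Round(s_3, k_3) = 0x053F
s_5 = Round(s_4, k_4) = 0xA1F1
s_6 = Round(s_5, k_5) = 0x867D
s_7 = Round(s_6, k_6) = 0xAE44
s_8 = Round(s_7, k_7) = 0x15BA

0xE457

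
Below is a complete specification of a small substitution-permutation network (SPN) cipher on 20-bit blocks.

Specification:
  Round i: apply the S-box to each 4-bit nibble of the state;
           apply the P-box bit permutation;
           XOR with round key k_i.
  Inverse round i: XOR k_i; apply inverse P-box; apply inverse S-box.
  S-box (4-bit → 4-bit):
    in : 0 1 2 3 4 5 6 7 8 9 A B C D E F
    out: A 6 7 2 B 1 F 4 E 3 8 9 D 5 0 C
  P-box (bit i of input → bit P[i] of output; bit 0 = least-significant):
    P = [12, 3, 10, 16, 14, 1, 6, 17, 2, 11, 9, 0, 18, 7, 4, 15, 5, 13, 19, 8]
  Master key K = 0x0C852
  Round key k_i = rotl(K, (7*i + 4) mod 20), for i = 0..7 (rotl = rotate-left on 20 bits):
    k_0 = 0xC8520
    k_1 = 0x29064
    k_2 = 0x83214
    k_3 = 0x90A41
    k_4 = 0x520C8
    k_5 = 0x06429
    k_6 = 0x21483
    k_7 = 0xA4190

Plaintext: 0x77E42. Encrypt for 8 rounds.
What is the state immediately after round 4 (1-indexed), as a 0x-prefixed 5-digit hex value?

0x9182B

s_0 = plaintext = 0x77E42
s_1 = Round(s_0, k_0) = 0x6D13A
s_2 = Round(s_1, k_1) = 0xFBB56
s_3 = Round(s_2, k_2) = 0x5E719
s_4 = Round(s_3, k_3) = 0x9182B
s_5 = Round(s_4, k_4) = 0x45A3B
s_6 = Round(s_5, k_5) = 0x5550A
s_7 = Round(s_6, k_6) = 0x514A5
s_8 = Round(s_7, k_7) = 0x85925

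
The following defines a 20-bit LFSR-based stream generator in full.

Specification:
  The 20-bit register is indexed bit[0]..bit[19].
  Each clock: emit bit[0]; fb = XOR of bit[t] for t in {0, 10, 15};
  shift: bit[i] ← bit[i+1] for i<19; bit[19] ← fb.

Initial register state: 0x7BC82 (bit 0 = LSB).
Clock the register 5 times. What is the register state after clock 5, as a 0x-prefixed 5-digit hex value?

reg_0 = 0x7BC82
clock 1: out=0, reg = 0x3DE41
clock 2: out=1, reg = 0x9EF20
clock 3: out=0, reg = 0x4F790
clock 4: out=0, reg = 0x27BC8
clock 5: out=0, reg = 0x13DE4

0x13DE4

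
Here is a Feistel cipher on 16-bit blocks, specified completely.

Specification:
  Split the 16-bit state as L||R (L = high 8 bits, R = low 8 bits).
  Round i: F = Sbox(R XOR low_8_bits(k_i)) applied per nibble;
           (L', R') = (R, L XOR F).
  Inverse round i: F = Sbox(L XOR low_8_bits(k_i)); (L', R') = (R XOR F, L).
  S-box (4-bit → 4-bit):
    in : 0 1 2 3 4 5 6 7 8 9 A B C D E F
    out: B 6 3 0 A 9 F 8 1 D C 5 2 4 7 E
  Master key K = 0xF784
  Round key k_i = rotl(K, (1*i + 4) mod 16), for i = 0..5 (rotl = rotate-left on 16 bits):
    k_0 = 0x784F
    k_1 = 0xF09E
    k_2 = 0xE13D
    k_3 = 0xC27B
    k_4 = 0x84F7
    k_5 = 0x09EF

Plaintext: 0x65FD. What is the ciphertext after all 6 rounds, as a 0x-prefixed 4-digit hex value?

0xB748

s_0 = plaintext = 0x65FD
s_1 = Round(s_0, k_0) = 0xFD36
s_2 = Round(s_1, k_1) = 0x363C
s_3 = Round(s_2, k_2) = 0x3C80
s_4 = Round(s_3, k_3) = 0x80D9
s_5 = Round(s_4, k_4) = 0xD9B7
s_6 = Round(s_5, k_5) = 0xB748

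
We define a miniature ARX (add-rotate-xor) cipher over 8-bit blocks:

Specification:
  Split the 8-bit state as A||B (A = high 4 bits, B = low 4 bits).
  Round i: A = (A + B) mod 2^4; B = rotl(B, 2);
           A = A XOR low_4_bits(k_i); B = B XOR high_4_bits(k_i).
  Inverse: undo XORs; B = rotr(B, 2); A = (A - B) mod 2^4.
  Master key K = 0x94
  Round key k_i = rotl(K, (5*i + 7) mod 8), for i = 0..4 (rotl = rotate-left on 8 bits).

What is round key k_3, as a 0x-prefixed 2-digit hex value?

K = 0x94
k_0 = rotl(K, (5*0+7) mod 8) = rotl(K, 7) = 0x4A
k_1 = rotl(K, (5*1+7) mod 8) = rotl(K, 4) = 0x49
k_2 = rotl(K, (5*2+7) mod 8) = rotl(K, 1) = 0x29
k_3 = rotl(K, (5*3+7) mod 8) = rotl(K, 6) = 0x25

0x25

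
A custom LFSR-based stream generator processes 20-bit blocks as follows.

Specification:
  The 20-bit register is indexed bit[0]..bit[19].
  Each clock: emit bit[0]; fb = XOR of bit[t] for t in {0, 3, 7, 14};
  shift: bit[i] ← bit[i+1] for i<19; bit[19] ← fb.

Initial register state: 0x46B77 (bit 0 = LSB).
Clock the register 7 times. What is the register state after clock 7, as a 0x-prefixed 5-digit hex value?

0xBC8D6

reg_0 = 0x46B77
clock 1: out=1, reg = 0x235BB
clock 2: out=1, reg = 0x91ADD
clock 3: out=1, reg = 0xC8D6E
clock 4: out=0, reg = 0xE46B7
clock 5: out=1, reg = 0xF235B
clock 6: out=1, reg = 0x791AD
clock 7: out=1, reg = 0xBC8D6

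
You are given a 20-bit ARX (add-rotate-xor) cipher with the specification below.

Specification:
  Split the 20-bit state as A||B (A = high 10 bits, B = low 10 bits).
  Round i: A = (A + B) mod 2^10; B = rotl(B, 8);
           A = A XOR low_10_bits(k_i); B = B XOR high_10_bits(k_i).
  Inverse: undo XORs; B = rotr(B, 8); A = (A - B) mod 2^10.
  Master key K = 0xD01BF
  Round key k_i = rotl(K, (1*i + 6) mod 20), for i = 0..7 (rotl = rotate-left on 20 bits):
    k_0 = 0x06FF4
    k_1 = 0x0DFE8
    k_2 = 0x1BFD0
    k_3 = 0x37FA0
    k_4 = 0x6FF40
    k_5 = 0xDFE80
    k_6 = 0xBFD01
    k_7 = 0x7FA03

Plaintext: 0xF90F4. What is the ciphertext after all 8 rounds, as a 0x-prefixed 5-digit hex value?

0xB5FDC

s_0 = plaintext = 0xF90F4
s_1 = Round(s_0, k_0) = 0xCB026
s_2 = Round(s_1, k_1) = 0x2EA3E
s_3 = Round(s_2, k_2) = 0x4A2E0
s_4 = Round(s_3, k_3) = 0xEA067
s_5 = Round(s_4, k_4) = 0xD3EA6
s_6 = Round(s_5, k_5) = 0xDD5D6
s_7 = Round(s_6, k_6) = 0x1288A
s_8 = Round(s_7, k_7) = 0xB5FDC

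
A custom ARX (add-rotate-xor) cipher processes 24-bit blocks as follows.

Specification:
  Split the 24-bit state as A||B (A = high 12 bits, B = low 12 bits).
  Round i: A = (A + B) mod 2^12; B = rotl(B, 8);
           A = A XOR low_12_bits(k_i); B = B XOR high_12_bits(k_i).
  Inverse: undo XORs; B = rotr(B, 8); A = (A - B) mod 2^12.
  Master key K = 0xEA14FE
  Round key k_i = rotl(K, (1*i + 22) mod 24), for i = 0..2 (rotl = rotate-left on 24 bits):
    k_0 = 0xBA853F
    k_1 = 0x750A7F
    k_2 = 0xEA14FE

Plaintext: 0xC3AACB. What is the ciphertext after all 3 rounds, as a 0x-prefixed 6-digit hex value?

s_0 = plaintext = 0xC3AACB
s_1 = Round(s_0, k_0) = 0x23A004
s_2 = Round(s_1, k_1) = 0x841350
s_3 = Round(s_2, k_2) = 0xF6FE94

0xF6FE94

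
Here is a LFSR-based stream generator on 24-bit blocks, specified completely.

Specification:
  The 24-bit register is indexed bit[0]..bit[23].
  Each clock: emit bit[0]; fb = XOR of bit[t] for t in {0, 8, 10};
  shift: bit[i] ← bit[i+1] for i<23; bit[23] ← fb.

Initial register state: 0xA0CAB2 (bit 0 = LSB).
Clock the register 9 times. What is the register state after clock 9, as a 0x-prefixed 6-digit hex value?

reg_0 = 0xA0CAB2
clock 1: out=0, reg = 0x506559
clock 2: out=1, reg = 0xA832AC
clock 3: out=0, reg = 0x541956
clock 4: out=0, reg = 0xAA0CAB
clock 5: out=1, reg = 0x550655
clock 6: out=1, reg = 0x2A832A
clock 7: out=0, reg = 0x954195
clock 8: out=1, reg = 0x4AA0CA
clock 9: out=0, reg = 0x255065

0x255065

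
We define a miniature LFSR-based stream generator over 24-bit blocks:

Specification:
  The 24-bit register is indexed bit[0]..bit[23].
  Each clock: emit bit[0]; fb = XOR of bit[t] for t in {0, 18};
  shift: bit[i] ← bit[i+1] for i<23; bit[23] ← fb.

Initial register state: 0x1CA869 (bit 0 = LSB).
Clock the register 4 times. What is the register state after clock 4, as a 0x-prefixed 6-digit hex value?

0xE1CA86

reg_0 = 0x1CA869
clock 1: out=1, reg = 0x0E5434
clock 2: out=0, reg = 0x872A1A
clock 3: out=0, reg = 0xC3950D
clock 4: out=1, reg = 0xE1CA86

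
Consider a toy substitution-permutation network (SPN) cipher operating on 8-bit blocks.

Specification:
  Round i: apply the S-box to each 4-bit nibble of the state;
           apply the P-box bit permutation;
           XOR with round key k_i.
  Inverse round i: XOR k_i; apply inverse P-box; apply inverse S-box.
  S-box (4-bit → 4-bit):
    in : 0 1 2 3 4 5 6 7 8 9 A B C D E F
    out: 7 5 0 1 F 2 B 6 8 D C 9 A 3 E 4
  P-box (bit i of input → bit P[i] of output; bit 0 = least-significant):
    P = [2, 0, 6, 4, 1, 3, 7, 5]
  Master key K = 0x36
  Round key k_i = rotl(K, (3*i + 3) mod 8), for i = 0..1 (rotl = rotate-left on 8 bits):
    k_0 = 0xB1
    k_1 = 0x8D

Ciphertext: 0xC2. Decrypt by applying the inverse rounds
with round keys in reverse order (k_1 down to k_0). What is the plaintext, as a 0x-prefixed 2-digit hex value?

0x87

s_0 = ciphertext = 0xC2
s_1 = InvRound(s_0, k_1) = 0xD0
s_2 = InvRound(s_1, k_0) = 0x87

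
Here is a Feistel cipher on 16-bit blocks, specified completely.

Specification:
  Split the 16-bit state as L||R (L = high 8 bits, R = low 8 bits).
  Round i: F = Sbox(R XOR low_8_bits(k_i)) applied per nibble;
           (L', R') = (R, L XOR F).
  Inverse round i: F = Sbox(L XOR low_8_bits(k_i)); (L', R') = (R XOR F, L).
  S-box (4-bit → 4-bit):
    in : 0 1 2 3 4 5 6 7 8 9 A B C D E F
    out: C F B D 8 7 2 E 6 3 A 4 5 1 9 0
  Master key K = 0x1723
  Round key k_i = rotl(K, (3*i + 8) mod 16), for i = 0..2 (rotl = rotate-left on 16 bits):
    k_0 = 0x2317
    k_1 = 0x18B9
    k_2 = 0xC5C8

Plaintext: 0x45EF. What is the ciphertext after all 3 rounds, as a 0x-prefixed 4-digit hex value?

s_0 = plaintext = 0x45EF
s_1 = Round(s_0, k_0) = 0xEF43
s_2 = Round(s_1, k_1) = 0x43E5
s_3 = Round(s_2, k_2) = 0xE5F2

0xE5F2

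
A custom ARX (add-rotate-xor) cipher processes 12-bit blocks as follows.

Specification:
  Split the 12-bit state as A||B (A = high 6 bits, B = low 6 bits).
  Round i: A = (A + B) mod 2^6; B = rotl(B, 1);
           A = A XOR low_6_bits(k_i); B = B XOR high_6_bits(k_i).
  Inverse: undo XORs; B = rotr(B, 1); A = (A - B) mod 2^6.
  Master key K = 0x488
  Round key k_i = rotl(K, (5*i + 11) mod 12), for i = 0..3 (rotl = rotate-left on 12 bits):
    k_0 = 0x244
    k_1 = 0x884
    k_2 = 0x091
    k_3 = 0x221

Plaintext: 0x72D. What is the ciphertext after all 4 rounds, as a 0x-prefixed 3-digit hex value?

0x7D4

s_0 = plaintext = 0x72D
s_1 = Round(s_0, k_0) = 0x352
s_2 = Round(s_1, k_1) = 0x6C6
s_3 = Round(s_2, k_2) = 0xC0E
s_4 = Round(s_3, k_3) = 0x7D4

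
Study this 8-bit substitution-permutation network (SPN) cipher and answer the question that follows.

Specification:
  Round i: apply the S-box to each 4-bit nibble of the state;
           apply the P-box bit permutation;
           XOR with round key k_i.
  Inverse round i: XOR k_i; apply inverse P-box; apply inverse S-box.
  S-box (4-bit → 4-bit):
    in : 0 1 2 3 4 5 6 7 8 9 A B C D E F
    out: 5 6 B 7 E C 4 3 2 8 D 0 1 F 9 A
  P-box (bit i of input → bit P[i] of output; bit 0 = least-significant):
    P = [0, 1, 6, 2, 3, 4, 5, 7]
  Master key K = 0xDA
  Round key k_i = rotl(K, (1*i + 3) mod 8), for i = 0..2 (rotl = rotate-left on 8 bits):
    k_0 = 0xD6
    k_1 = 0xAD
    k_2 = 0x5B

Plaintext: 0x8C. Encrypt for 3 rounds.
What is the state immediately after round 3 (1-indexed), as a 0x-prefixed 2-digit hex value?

s_0 = plaintext = 0x8C
s_1 = Round(s_0, k_0) = 0xC7
s_2 = Round(s_1, k_1) = 0xA6
s_3 = Round(s_2, k_2) = 0xB3

0xB3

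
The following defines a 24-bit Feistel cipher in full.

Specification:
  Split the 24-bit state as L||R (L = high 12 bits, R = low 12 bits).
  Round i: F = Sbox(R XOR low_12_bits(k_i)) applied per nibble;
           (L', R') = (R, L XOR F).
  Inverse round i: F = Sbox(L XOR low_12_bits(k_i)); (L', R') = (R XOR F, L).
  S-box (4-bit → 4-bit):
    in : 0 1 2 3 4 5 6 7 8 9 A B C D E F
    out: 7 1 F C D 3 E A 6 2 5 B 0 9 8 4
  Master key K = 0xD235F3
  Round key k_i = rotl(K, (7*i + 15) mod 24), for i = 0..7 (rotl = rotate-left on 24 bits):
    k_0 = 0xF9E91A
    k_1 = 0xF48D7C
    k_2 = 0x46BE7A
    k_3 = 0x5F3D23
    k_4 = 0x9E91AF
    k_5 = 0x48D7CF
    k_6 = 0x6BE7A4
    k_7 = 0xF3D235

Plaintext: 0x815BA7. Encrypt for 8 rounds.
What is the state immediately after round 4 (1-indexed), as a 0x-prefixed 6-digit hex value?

s_0 = plaintext = 0x815BA7
s_1 = Round(s_0, k_0) = 0xBA77AC
s_2 = Round(s_1, k_1) = 0x7ACE30
s_3 = Round(s_2, k_2) = 0xE30079
s_4 = Round(s_3, k_3) = 0x079705
s_5 = Round(s_4, k_4) = 0x705E2C
s_6 = Round(s_5, k_5) = 0xE2C589
s_7 = Round(s_6, k_6) = 0x5891D5
s_8 = Round(s_7, k_7) = 0x1D590E

0x079705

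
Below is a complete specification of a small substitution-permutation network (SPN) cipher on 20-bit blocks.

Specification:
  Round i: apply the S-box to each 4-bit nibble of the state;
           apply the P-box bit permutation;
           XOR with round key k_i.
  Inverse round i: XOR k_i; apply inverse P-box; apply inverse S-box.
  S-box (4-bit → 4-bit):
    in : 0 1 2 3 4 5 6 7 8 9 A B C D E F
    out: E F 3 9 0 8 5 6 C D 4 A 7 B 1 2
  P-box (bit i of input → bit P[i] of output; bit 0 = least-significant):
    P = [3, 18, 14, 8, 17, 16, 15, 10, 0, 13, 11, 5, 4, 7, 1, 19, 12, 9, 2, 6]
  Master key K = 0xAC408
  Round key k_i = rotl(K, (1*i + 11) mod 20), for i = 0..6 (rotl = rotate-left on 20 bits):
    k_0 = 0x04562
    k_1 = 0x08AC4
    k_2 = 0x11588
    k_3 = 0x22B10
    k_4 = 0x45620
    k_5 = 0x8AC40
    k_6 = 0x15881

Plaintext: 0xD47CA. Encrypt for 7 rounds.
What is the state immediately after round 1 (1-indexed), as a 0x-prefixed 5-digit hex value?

s_0 = plaintext = 0xD47CA
s_1 = Round(s_0, k_0) = 0x3BF22
s_2 = Round(s_1, k_1) = 0xFBA0C
s_3 = Round(s_2, k_2) = 0xCDB00
s_4 = Round(s_3, k_3) = 0xFDCA4
s_5 = Round(s_4, k_4) = 0xCFCB1
s_6 = Round(s_5, k_5) = 0xDD3CD
s_7 = Round(s_6, k_6) = 0xECB78

0x3BF22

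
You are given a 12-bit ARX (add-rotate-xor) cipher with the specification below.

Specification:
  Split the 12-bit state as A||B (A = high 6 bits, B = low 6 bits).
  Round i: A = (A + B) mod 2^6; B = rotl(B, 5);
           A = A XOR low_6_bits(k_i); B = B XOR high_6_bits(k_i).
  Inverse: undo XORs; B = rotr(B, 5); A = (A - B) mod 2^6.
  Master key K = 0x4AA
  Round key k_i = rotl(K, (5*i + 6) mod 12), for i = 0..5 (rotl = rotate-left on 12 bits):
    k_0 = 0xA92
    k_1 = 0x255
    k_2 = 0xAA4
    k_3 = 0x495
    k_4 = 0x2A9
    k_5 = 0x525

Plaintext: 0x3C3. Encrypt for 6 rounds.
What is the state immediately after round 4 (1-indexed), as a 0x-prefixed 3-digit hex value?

s_0 = plaintext = 0x3C3
s_1 = Round(s_0, k_0) = 0x00B
s_2 = Round(s_1, k_1) = 0x7AC
s_3 = Round(s_2, k_2) = 0xBBC
s_4 = Round(s_3, k_3) = 0xFCC
s_5 = Round(s_4, k_4) = 0x88C
s_6 = Round(s_5, k_5) = 0x2D2

0xFCC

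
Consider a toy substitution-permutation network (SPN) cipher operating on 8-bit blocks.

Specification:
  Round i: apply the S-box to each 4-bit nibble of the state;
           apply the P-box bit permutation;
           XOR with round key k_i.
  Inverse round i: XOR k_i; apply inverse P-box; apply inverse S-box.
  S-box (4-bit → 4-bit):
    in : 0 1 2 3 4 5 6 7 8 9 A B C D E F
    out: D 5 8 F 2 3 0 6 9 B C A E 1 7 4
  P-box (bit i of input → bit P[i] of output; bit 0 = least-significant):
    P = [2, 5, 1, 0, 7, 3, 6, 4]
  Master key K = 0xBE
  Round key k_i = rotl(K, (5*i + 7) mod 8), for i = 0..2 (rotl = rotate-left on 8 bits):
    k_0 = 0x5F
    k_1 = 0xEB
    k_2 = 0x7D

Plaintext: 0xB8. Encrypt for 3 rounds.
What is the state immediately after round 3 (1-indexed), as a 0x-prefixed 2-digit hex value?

0xB4

s_0 = plaintext = 0xB8
s_1 = Round(s_0, k_0) = 0x42
s_2 = Round(s_1, k_1) = 0xE2
s_3 = Round(s_2, k_2) = 0xB4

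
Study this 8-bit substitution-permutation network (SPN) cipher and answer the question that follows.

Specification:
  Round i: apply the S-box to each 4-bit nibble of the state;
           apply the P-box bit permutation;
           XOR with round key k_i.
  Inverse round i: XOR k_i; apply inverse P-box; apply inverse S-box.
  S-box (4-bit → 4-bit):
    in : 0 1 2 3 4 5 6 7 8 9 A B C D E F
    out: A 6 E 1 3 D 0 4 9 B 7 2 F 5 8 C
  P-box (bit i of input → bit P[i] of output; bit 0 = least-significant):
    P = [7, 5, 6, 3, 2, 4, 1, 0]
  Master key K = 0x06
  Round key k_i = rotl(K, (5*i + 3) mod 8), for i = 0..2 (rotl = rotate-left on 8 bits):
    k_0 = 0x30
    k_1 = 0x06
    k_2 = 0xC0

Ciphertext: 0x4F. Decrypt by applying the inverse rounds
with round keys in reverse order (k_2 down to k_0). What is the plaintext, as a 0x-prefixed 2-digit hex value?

0xC8

s_0 = ciphertext = 0x4F
s_1 = InvRound(s_0, k_2) = 0x58
s_2 = InvRound(s_1, k_1) = 0xAF
s_3 = InvRound(s_2, k_0) = 0xC8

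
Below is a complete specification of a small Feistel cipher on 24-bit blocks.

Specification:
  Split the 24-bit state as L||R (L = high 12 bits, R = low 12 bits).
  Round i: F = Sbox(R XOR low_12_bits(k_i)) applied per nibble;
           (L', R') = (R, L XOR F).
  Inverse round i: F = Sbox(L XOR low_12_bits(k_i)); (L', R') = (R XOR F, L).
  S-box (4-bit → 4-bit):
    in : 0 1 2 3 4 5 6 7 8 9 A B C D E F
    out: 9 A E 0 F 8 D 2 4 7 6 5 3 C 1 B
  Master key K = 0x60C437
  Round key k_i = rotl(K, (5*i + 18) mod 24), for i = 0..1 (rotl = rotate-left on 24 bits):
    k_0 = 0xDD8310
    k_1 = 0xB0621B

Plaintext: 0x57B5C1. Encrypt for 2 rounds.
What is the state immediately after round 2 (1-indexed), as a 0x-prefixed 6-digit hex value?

s_0 = plaintext = 0x57B5C1
s_1 = Round(s_0, k_0) = 0x5C18B1
s_2 = Round(s_1, k_1) = 0x8B13A7

0x8B13A7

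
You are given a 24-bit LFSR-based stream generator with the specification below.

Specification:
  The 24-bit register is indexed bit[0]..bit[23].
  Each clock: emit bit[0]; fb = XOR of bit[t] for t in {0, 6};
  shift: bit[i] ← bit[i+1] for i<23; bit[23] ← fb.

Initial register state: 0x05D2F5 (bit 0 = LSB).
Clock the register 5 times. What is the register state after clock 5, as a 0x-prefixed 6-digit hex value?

0xF02E97

reg_0 = 0x05D2F5
clock 1: out=1, reg = 0x02E97A
clock 2: out=0, reg = 0x8174BD
clock 3: out=1, reg = 0xC0BA5E
clock 4: out=0, reg = 0xE05D2F
clock 5: out=1, reg = 0xF02E97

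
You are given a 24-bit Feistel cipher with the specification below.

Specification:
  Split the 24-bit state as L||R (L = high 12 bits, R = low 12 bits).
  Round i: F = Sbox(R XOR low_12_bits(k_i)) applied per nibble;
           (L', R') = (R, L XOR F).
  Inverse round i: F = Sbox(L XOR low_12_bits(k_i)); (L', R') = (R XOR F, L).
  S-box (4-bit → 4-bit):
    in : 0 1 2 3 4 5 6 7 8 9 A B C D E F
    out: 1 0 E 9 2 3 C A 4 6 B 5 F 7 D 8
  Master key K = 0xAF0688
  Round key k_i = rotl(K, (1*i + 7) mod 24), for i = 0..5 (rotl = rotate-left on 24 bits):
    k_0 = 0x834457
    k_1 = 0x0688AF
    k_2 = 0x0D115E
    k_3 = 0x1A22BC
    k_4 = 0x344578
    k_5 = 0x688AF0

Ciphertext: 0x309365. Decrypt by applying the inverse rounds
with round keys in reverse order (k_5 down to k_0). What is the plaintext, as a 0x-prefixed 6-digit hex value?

s_0 = ciphertext = 0x309365
s_1 = InvRound(s_0, k_5) = 0x5E3309
s_2 = InvRound(s_1, k_4) = 0x26C5E3
s_3 = InvRound(s_2, k_3) = 0x49226C
s_4 = InvRound(s_3, k_2) = 0x193492
s_5 = InvRound(s_4, k_1) = 0x20D193
s_6 = InvRound(s_5, k_0) = 0xDA820D

0xDA820D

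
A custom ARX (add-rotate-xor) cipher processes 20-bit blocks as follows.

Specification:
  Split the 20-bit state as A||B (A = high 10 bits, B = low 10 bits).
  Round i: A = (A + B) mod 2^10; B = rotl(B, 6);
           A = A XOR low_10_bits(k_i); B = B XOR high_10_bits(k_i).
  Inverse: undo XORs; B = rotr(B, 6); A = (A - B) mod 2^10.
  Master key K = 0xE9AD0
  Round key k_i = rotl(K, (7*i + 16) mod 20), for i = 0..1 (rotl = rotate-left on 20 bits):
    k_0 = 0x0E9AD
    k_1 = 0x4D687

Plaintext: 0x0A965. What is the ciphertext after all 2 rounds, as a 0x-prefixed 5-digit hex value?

s_0 = plaintext = 0x0A965
s_1 = Round(s_0, k_0) = 0x0896C
s_2 = Round(s_1, k_1) = 0xC2623

0xC2623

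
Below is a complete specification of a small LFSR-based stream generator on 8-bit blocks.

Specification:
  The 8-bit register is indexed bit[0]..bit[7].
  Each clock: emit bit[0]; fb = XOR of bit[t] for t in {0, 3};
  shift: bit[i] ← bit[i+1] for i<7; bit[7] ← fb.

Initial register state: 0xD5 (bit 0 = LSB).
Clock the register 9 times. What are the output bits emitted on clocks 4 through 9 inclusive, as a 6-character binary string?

010111

reg_0 = 0xD5
clock 1: out=1, reg = 0xEA
clock 2: out=0, reg = 0xF5
clock 3: out=1, reg = 0xFA
clock 4: out=0, reg = 0xFD
clock 5: out=1, reg = 0x7E
clock 6: out=0, reg = 0xBF
clock 7: out=1, reg = 0x5F
clock 8: out=1, reg = 0x2F
clock 9: out=1, reg = 0x17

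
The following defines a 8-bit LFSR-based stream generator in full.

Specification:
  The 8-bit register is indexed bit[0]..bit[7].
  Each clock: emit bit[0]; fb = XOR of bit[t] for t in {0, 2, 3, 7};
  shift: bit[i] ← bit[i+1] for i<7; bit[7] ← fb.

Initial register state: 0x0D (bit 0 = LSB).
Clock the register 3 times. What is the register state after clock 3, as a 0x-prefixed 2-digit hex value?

0xA1

reg_0 = 0x0D
clock 1: out=1, reg = 0x86
clock 2: out=0, reg = 0x43
clock 3: out=1, reg = 0xA1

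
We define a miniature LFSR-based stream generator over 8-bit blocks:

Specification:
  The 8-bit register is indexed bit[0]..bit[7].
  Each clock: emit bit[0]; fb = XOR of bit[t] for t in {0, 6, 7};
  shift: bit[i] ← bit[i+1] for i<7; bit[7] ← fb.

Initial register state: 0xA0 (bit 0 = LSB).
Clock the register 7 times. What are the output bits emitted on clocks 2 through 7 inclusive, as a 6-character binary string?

reg_0 = 0xA0
clock 1: out=0, reg = 0xD0
clock 2: out=0, reg = 0x68
clock 3: out=0, reg = 0xB4
clock 4: out=0, reg = 0xDA
clock 5: out=0, reg = 0x6D
clock 6: out=1, reg = 0x36
clock 7: out=0, reg = 0x1B

000010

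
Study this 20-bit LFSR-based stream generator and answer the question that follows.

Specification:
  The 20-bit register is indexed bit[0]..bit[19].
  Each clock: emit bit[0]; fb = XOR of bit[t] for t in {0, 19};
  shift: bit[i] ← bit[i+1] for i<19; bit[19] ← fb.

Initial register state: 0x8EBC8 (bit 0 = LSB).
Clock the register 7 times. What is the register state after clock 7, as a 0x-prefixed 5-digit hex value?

reg_0 = 0x8EBC8
clock 1: out=0, reg = 0xC75E4
clock 2: out=0, reg = 0xE3AF2
clock 3: out=0, reg = 0xF1D79
clock 4: out=1, reg = 0x78EBC
clock 5: out=0, reg = 0x3C75E
clock 6: out=0, reg = 0x1E3AF
clock 7: out=1, reg = 0x8F1D7

0x8F1D7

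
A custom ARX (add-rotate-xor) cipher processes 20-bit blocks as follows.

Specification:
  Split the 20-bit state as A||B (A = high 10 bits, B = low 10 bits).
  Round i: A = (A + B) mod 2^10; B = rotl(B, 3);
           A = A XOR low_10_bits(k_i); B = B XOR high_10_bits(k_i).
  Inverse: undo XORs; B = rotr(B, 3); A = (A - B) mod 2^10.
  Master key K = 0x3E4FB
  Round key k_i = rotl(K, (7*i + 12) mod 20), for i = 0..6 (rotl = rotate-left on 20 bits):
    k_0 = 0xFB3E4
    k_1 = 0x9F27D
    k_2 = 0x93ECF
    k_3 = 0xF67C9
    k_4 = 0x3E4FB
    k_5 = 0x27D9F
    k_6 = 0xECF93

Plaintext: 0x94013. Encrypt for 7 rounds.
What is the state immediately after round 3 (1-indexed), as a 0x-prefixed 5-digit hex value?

s_0 = plaintext = 0x94013
s_1 = Round(s_0, k_0) = 0x61F74
s_2 = Round(s_1, k_1) = 0xA19DA
s_3 = Round(s_2, k_2) = 0xABC9C
s_4 = Round(s_3, k_3) = 0x20B38
s_5 = Round(s_4, k_4) = 0xD053F
s_6 = Round(s_5, k_5) = 0x47D65
s_7 = Round(s_6, k_6) = 0x45C99

0xABC9C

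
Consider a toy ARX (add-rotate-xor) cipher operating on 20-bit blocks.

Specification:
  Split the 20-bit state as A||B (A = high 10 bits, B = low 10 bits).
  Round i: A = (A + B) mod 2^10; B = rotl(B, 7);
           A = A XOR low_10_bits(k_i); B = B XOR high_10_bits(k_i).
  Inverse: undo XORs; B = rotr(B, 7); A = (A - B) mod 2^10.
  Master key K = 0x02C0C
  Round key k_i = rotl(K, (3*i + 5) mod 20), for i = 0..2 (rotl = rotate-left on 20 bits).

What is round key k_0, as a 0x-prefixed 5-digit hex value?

0x58180

K = 0x02C0C
k_0 = rotl(K, (3*0+5) mod 20) = rotl(K, 5) = 0x58180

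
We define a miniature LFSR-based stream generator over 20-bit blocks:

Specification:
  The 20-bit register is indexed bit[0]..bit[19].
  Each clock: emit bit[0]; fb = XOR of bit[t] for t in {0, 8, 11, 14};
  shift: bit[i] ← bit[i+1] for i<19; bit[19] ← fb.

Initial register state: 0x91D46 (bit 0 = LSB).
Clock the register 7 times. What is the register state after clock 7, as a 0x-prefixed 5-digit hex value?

reg_0 = 0x91D46
clock 1: out=0, reg = 0x48EA3
clock 2: out=1, reg = 0x24751
clock 3: out=1, reg = 0x923A8
clock 4: out=0, reg = 0xC91D4
clock 5: out=0, reg = 0xE48EA
clock 6: out=0, reg = 0x72475
clock 7: out=1, reg = 0xB923A

0xB923A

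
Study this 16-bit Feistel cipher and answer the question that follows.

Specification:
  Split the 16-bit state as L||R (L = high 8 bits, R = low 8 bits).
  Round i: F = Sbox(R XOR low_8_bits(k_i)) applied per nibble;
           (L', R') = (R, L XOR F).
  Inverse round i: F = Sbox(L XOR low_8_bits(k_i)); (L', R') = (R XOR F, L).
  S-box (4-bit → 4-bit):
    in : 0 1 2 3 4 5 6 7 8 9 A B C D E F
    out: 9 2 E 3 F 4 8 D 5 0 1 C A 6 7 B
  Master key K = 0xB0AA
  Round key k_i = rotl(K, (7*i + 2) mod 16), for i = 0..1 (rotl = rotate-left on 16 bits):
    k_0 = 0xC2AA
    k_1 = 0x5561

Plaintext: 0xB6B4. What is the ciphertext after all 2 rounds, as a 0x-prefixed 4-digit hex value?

0x910D

s_0 = plaintext = 0xB6B4
s_1 = Round(s_0, k_0) = 0xB491
s_2 = Round(s_1, k_1) = 0x910D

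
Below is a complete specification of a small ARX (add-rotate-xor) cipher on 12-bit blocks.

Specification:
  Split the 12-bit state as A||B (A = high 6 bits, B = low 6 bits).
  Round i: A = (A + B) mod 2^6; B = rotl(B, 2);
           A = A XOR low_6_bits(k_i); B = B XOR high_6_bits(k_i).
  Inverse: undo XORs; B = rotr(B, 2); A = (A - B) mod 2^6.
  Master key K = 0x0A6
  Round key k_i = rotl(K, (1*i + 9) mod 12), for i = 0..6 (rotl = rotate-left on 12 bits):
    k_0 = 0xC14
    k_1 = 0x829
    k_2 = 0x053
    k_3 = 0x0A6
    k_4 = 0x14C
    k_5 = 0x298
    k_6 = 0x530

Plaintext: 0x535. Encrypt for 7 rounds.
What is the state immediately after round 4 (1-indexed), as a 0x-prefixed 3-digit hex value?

s_0 = plaintext = 0x535
s_1 = Round(s_0, k_0) = 0x767
s_2 = Round(s_1, k_1) = 0xB7E
s_3 = Round(s_2, k_2) = 0xE3A
s_4 = Round(s_3, k_3) = 0x529
s_5 = Round(s_4, k_4) = 0xC63
s_6 = Round(s_5, k_5) = 0x304
s_7 = Round(s_6, k_6) = 0x804

0x529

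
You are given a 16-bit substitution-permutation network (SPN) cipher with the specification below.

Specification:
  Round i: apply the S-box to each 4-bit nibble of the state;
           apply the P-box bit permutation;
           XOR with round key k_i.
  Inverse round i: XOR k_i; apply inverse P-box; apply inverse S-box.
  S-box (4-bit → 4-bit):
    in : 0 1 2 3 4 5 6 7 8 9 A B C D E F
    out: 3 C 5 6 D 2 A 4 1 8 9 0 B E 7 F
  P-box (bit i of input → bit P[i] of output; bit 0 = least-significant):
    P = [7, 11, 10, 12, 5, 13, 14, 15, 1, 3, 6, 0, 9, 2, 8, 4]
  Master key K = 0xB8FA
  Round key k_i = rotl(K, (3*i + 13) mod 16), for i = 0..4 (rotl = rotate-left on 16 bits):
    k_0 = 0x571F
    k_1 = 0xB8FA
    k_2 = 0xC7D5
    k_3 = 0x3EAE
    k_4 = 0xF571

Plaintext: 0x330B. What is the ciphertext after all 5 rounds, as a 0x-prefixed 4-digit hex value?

0xEE88

s_0 = plaintext = 0x330B
s_1 = Round(s_0, k_0) = 0x7673
s_2 = Round(s_1, k_1) = 0xF5F3
s_3 = Round(s_2, k_2) = 0x28E9
s_4 = Round(s_3, k_3) = 0x4D8C
s_5 = Round(s_4, k_4) = 0xEE88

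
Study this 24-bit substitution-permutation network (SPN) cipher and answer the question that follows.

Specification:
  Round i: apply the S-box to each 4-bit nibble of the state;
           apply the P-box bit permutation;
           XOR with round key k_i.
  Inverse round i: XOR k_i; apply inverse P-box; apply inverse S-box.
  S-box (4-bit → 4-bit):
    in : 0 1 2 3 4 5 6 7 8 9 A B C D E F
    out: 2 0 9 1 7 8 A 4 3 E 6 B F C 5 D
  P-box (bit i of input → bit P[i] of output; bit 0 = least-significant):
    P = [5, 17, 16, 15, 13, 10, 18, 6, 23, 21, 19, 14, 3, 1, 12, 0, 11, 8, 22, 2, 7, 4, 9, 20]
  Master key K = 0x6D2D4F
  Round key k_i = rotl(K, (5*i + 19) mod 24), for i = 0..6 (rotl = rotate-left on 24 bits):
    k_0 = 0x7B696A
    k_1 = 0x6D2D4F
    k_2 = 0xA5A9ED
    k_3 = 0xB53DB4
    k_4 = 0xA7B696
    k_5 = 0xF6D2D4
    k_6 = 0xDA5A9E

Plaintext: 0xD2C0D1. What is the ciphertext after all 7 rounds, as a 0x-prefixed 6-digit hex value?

0x1DB579

s_0 = plaintext = 0xD2C0D1
s_1 = Round(s_0, k_0) = 0x4F7325
s_2 = Round(s_1, k_1) = 0xAD979B
s_3 = Round(s_2, k_2) = 0xEB3F9A
s_4 = Round(s_3, k_3) = 0x3A7278
s_5 = Round(s_4, k_4) = 0x61E736
s_6 = Round(s_5, k_5) = 0xEC62CC
s_7 = Round(s_6, k_6) = 0x1DB579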